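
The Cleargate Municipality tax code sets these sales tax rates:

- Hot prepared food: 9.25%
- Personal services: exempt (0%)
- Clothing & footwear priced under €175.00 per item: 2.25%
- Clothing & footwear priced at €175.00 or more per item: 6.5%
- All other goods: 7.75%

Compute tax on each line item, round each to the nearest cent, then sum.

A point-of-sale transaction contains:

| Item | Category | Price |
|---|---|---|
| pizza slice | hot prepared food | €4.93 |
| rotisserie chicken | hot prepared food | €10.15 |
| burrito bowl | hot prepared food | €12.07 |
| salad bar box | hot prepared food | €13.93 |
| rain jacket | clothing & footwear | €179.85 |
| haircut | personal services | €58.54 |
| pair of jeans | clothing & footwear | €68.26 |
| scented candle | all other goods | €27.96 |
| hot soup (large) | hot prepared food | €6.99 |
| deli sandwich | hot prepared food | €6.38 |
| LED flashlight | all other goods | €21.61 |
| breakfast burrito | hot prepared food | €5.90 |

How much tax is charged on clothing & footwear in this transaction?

Rain jacket €179.85: clothing & footwear, €175.00 or more → 6.5% → €11.69
Pair of jeans €68.26: clothing & footwear, under €175.00 → 2.25% → €1.54
Tax on clothing & footwear = €11.69 + €1.54 = €13.23

€13.23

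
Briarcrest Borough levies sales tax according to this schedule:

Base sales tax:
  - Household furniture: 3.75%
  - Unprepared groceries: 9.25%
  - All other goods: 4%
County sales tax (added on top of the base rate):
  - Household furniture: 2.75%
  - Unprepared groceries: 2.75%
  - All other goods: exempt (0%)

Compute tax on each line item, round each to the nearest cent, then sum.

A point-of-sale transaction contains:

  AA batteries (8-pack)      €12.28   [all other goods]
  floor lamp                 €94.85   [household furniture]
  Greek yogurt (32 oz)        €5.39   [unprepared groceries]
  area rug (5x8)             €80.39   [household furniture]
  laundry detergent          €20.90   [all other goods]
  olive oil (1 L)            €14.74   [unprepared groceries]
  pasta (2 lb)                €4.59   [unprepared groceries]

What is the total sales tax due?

AA batteries (8-pack) €12.28: all other goods → 4% + 0% county = 4% → €0.49
Floor lamp €94.85: household furniture → 3.75% + 2.75% county = 6.5% → €6.17
Greek yogurt (32 oz) €5.39: unprepared groceries → 9.25% + 2.75% county = 12% → €0.65
Area rug (5x8) €80.39: household furniture → 3.75% + 2.75% county = 6.5% → €5.23
Laundry detergent €20.90: all other goods → 4% + 0% county = 4% → €0.84
Olive oil (1 L) €14.74: unprepared groceries → 9.25% + 2.75% county = 12% → €1.77
Pasta (2 lb) €4.59: unprepared groceries → 9.25% + 2.75% county = 12% → €0.55
Total tax = €0.49 + €6.17 + €0.65 + €5.23 + €0.84 + €1.77 + €0.55 = €15.70

€15.70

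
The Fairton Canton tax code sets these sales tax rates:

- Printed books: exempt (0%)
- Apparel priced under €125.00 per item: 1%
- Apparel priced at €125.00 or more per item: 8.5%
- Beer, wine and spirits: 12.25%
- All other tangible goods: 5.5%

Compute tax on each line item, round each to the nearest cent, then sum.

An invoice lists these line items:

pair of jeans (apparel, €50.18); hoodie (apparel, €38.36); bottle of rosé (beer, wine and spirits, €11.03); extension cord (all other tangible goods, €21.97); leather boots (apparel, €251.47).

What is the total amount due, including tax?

Pair of jeans €50.18: apparel, under €125.00 → 1% → €0.50
Hoodie €38.36: apparel, under €125.00 → 1% → €0.38
Bottle of rosé €11.03: beer, wine and spirits → 12.25% → €1.35
Extension cord €21.97: all other tangible goods → 5.5% → €1.21
Leather boots €251.47: apparel, €125.00 or more → 8.5% → €21.37
Subtotal = €373.01; tax = €24.81; total due = €397.82

€397.82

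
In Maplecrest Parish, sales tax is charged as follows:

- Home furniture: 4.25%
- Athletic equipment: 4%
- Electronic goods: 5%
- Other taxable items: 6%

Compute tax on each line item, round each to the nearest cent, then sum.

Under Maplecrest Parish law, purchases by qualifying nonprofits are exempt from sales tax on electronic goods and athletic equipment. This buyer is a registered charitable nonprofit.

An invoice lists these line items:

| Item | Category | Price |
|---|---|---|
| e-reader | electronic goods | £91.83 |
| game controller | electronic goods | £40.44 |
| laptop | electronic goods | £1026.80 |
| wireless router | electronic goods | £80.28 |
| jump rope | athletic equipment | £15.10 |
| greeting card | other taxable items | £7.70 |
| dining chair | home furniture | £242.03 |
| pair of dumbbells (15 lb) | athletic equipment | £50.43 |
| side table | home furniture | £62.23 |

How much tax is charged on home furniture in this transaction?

Dining chair £242.03: home furniture → 4.25% → £10.29
Side table £62.23: home furniture → 4.25% → £2.64
Tax on home furniture = £10.29 + £2.64 = £12.93

£12.93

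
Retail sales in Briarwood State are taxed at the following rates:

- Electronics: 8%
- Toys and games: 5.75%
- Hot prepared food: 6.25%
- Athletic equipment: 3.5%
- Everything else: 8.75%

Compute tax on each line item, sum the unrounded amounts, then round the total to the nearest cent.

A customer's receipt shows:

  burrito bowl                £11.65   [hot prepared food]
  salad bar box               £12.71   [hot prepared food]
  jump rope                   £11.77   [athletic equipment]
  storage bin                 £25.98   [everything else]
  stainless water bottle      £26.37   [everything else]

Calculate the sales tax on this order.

£6.52

Burrito bowl £11.65: hot prepared food → 6.25% → £0.728125
Salad bar box £12.71: hot prepared food → 6.25% → £0.794375
Jump rope £11.77: athletic equipment → 3.5% → £0.41195
Storage bin £25.98: everything else → 8.75% → £2.27325
Stainless water bottle £26.37: everything else → 8.75% → £2.307375
Unrounded tax sum = £6.515075 → £6.52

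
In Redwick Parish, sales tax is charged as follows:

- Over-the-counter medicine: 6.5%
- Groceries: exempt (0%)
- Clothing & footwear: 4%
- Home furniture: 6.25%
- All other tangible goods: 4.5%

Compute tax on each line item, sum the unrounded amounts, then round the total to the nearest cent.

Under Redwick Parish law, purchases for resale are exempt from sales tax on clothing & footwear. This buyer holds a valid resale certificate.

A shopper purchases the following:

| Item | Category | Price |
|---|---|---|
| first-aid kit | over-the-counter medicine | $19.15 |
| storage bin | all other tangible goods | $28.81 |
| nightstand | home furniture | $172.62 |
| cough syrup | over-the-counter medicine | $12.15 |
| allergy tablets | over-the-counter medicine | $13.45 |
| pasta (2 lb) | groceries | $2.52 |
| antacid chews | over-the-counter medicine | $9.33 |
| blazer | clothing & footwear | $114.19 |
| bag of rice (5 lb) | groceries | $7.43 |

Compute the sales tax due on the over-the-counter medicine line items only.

$3.52

First-aid kit $19.15: over-the-counter medicine → 6.5% → $1.24475
Cough syrup $12.15: over-the-counter medicine → 6.5% → $0.78975
Allergy tablets $13.45: over-the-counter medicine → 6.5% → $0.87425
Antacid chews $9.33: over-the-counter medicine → 6.5% → $0.60645
Tax on over-the-counter medicine: unrounded sum = $3.5152 → $3.52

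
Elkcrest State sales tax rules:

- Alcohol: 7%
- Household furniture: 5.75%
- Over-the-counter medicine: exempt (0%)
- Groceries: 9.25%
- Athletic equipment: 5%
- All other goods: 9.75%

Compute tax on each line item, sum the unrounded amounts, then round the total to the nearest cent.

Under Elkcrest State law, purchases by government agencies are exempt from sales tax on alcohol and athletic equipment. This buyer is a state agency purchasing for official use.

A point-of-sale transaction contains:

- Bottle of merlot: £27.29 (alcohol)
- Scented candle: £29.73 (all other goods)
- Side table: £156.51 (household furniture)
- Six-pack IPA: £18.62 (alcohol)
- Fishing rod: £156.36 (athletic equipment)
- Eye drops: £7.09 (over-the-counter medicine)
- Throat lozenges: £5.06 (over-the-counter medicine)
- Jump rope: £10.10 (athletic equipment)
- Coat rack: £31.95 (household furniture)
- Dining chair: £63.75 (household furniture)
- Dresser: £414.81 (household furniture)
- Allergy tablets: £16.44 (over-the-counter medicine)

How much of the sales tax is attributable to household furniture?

Side table £156.51: household furniture → 5.75% → £8.999325
Coat rack £31.95: household furniture → 5.75% → £1.837125
Dining chair £63.75: household furniture → 5.75% → £3.665625
Dresser £414.81: household furniture → 5.75% → £23.851575
Tax on household furniture: unrounded sum = £38.35365 → £38.35

£38.35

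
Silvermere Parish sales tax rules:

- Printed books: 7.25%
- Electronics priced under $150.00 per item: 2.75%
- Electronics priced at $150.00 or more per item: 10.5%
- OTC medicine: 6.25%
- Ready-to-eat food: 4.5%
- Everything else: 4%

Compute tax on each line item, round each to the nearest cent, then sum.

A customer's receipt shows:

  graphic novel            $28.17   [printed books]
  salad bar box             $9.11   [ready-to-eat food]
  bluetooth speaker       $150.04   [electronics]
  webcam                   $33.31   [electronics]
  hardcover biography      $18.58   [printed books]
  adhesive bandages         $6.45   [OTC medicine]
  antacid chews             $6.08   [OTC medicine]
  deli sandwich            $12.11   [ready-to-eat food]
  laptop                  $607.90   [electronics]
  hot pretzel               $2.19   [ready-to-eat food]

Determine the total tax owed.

Graphic novel $28.17: printed books → 7.25% → $2.04
Salad bar box $9.11: ready-to-eat food → 4.5% → $0.41
Bluetooth speaker $150.04: electronics, $150.00 or more → 10.5% → $15.75
Webcam $33.31: electronics, under $150.00 → 2.75% → $0.92
Hardcover biography $18.58: printed books → 7.25% → $1.35
Adhesive bandages $6.45: OTC medicine → 6.25% → $0.40
Antacid chews $6.08: OTC medicine → 6.25% → $0.38
Deli sandwich $12.11: ready-to-eat food → 4.5% → $0.54
Laptop $607.90: electronics, $150.00 or more → 10.5% → $63.83
Hot pretzel $2.19: ready-to-eat food → 4.5% → $0.10
Total tax = $2.04 + $0.41 + $15.75 + $0.92 + $1.35 + $0.40 + $0.38 + $0.54 + $63.83 + $0.10 = $85.72

$85.72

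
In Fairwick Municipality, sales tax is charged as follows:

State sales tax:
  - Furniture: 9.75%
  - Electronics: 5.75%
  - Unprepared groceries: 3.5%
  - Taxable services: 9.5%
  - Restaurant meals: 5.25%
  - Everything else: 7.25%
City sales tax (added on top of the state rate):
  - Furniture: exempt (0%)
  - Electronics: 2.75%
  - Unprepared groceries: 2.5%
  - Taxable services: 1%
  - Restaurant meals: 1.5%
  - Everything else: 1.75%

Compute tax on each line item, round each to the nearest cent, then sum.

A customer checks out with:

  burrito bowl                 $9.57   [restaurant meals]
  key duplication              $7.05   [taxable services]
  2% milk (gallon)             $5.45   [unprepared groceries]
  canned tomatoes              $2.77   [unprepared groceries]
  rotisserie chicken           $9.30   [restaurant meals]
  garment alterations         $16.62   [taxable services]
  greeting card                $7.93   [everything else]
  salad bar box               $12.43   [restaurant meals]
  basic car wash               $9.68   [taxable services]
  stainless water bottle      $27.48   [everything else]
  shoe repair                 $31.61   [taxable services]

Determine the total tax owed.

$12.63

Burrito bowl $9.57: restaurant meals → 5.25% + 1.5% city = 6.75% → $0.65
Key duplication $7.05: taxable services → 9.5% + 1% city = 10.5% → $0.74
2% milk (gallon) $5.45: unprepared groceries → 3.5% + 2.5% city = 6% → $0.33
Canned tomatoes $2.77: unprepared groceries → 3.5% + 2.5% city = 6% → $0.17
Rotisserie chicken $9.30: restaurant meals → 5.25% + 1.5% city = 6.75% → $0.63
Garment alterations $16.62: taxable services → 9.5% + 1% city = 10.5% → $1.75
Greeting card $7.93: everything else → 7.25% + 1.75% city = 9% → $0.71
Salad bar box $12.43: restaurant meals → 5.25% + 1.5% city = 6.75% → $0.84
Basic car wash $9.68: taxable services → 9.5% + 1% city = 10.5% → $1.02
Stainless water bottle $27.48: everything else → 7.25% + 1.75% city = 9% → $2.47
Shoe repair $31.61: taxable services → 9.5% + 1% city = 10.5% → $3.32
Total tax = $0.65 + $0.74 + $0.33 + $0.17 + $0.63 + $1.75 + $0.71 + $0.84 + $1.02 + $2.47 + $3.32 = $12.63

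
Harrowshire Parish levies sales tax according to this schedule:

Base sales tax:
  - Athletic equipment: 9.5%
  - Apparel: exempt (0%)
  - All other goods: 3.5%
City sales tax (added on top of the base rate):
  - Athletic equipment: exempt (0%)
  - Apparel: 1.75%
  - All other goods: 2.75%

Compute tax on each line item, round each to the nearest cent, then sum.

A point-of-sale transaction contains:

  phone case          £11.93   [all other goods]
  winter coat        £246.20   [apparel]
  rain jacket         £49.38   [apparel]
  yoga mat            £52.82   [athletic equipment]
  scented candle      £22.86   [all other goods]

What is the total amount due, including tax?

£395.56

Phone case £11.93: all other goods → 3.5% + 2.75% city = 6.25% → £0.75
Winter coat £246.20: apparel → 0% + 1.75% city = 1.75% → £4.31
Rain jacket £49.38: apparel → 0% + 1.75% city = 1.75% → £0.86
Yoga mat £52.82: athletic equipment → 9.5% + 0% city = 9.5% → £5.02
Scented candle £22.86: all other goods → 3.5% + 2.75% city = 6.25% → £1.43
Subtotal = £383.19; tax = £12.37; total due = £395.56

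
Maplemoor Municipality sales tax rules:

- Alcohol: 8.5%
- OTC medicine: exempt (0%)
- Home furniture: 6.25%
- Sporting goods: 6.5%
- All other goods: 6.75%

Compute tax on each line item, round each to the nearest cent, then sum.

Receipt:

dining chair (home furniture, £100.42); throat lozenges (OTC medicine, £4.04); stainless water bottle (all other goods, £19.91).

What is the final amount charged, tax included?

£131.99

Dining chair £100.42: home furniture → 6.25% → £6.28
Throat lozenges £4.04: OTC medicine → 0% → £0.00
Stainless water bottle £19.91: all other goods → 6.75% → £1.34
Subtotal = £124.37; tax = £7.62; total due = £131.99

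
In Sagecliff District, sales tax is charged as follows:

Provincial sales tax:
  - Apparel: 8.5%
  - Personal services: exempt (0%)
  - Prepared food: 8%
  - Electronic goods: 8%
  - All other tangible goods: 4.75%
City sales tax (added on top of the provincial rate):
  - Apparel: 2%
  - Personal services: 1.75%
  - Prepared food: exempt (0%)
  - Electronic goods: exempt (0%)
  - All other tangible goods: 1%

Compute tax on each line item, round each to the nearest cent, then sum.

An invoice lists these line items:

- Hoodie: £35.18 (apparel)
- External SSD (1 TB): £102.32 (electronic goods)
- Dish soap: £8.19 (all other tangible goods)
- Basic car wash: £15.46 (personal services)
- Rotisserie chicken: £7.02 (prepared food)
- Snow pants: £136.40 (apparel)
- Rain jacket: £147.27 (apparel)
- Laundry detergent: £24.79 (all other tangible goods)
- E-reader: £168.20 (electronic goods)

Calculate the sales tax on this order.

£57.85

Hoodie £35.18: apparel → 8.5% + 2% city = 10.5% → £3.69
External SSD (1 TB) £102.32: electronic goods → 8% + 0% city = 8% → £8.19
Dish soap £8.19: all other tangible goods → 4.75% + 1% city = 5.75% → £0.47
Basic car wash £15.46: personal services → 0% + 1.75% city = 1.75% → £0.27
Rotisserie chicken £7.02: prepared food → 8% + 0% city = 8% → £0.56
Snow pants £136.40: apparel → 8.5% + 2% city = 10.5% → £14.32
Rain jacket £147.27: apparel → 8.5% + 2% city = 10.5% → £15.46
Laundry detergent £24.79: all other tangible goods → 4.75% + 1% city = 5.75% → £1.43
E-reader £168.20: electronic goods → 8% + 0% city = 8% → £13.46
Total tax = £3.69 + £8.19 + £0.47 + £0.27 + £0.56 + £14.32 + £15.46 + £1.43 + £13.46 = £57.85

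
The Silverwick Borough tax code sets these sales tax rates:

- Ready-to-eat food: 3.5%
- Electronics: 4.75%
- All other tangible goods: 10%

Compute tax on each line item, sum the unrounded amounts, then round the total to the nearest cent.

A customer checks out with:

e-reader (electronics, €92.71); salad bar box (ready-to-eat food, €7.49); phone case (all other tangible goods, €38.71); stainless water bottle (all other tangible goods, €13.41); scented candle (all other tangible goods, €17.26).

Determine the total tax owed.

E-reader €92.71: electronics → 4.75% → €4.403725
Salad bar box €7.49: ready-to-eat food → 3.5% → €0.26215
Phone case €38.71: all other tangible goods → 10% → €3.871
Stainless water bottle €13.41: all other tangible goods → 10% → €1.341
Scented candle €17.26: all other tangible goods → 10% → €1.726
Unrounded tax sum = €11.603875 → €11.60

€11.60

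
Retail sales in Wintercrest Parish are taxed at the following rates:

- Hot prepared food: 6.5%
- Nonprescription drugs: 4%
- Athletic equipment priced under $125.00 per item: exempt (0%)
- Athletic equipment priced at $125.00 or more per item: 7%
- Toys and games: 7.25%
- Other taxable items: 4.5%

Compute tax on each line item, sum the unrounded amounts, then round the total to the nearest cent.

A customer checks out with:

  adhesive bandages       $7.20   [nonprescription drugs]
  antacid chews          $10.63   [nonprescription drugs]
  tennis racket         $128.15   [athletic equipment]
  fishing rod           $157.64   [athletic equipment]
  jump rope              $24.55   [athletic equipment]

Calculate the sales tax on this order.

Adhesive bandages $7.20: nonprescription drugs → 4% → $0.288
Antacid chews $10.63: nonprescription drugs → 4% → $0.4252
Tennis racket $128.15: athletic equipment, $125.00 or more → 7% → $8.9705
Fishing rod $157.64: athletic equipment, $125.00 or more → 7% → $11.0348
Jump rope $24.55: athletic equipment, under $125.00 → 0% → $0.00
Unrounded tax sum = $20.7185 → $20.72

$20.72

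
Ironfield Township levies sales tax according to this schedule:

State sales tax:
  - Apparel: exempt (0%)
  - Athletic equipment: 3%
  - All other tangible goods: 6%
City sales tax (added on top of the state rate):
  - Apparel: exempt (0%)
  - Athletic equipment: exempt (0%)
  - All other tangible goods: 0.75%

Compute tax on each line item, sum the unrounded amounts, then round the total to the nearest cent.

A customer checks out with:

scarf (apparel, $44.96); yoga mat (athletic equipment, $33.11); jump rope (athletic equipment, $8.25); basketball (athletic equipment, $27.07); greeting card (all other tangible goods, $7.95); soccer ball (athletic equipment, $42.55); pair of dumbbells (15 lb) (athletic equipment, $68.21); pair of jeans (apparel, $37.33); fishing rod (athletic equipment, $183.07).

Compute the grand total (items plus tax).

$463.90

Scarf $44.96: apparel → 0% + 0% city = 0% → $0.00
Yoga mat $33.11: athletic equipment → 3% + 0% city = 3% → $0.9933
Jump rope $8.25: athletic equipment → 3% + 0% city = 3% → $0.2475
Basketball $27.07: athletic equipment → 3% + 0% city = 3% → $0.8121
Greeting card $7.95: all other tangible goods → 6% + 0.75% city = 6.75% → $0.536625
Soccer ball $42.55: athletic equipment → 3% + 0% city = 3% → $1.2765
Pair of dumbbells (15 lb) $68.21: athletic equipment → 3% + 0% city = 3% → $2.0463
Pair of jeans $37.33: apparel → 0% + 0% city = 0% → $0.00
Fishing rod $183.07: athletic equipment → 3% + 0% city = 3% → $5.4921
Subtotal = $452.50; unrounded tax = $11.404425 → $11.40; total due = $463.90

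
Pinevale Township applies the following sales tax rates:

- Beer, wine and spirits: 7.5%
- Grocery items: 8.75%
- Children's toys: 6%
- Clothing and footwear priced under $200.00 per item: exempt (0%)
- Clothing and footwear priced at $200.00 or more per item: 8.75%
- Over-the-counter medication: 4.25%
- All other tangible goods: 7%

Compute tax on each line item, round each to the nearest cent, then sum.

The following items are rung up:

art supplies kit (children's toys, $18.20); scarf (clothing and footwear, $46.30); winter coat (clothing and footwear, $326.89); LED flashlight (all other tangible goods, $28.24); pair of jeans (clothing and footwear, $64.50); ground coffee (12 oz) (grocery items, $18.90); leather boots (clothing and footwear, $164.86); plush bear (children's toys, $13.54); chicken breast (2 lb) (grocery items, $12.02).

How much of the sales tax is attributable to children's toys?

Art supplies kit $18.20: children's toys → 6% → $1.09
Plush bear $13.54: children's toys → 6% → $0.81
Tax on children's toys = $1.09 + $0.81 = $1.90

$1.90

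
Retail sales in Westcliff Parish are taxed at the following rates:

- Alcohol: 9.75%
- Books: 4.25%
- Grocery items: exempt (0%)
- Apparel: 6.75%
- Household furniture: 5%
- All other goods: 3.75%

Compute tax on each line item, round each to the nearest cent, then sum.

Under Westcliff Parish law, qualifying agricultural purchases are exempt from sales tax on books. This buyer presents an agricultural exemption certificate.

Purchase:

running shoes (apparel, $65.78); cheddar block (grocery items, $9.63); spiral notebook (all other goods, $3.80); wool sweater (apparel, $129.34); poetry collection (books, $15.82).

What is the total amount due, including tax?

Running shoes $65.78: apparel → 6.75% → $4.44
Cheddar block $9.63: grocery items → 0% → $0.00
Spiral notebook $3.80: all other goods → 3.75% → $0.14
Wool sweater $129.34: apparel → 6.75% → $8.73
Poetry collection $15.82: books, buyer-exempt → 0% → $0.00
Subtotal = $224.37; tax = $13.31; total due = $237.68

$237.68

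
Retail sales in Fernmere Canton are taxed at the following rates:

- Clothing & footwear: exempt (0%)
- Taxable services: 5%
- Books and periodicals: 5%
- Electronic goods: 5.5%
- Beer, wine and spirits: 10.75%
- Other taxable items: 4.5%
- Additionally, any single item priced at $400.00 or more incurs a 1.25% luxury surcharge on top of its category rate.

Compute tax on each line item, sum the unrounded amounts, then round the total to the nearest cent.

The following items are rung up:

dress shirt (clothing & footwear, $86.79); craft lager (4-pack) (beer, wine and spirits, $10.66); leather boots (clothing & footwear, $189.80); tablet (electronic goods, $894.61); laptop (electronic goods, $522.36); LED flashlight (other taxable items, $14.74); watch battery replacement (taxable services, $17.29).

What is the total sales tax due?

$98.32

Dress shirt $86.79: clothing & footwear → 0% → $0.00
Craft lager (4-pack) $10.66: beer, wine and spirits → 10.75% → $1.14595
Leather boots $189.80: clothing & footwear → 0% → $0.00
Tablet $894.61: electronic goods → 5.5% + 1.25% surcharge = 6.75% → $60.386175
Laptop $522.36: electronic goods → 5.5% + 1.25% surcharge = 6.75% → $35.2593
LED flashlight $14.74: other taxable items → 4.5% → $0.6633
Watch battery replacement $17.29: taxable services → 5% → $0.8645
Unrounded tax sum = $98.319225 → $98.32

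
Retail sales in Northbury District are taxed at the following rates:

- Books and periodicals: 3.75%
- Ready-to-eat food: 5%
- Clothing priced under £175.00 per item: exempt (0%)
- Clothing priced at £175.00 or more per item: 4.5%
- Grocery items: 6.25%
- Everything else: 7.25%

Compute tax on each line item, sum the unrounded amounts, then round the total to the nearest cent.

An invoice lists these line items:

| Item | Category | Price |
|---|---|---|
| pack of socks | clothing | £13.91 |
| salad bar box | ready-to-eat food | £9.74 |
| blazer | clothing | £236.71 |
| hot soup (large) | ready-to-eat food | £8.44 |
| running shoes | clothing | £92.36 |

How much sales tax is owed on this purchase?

Pack of socks £13.91: clothing, under £175.00 → 0% → £0.00
Salad bar box £9.74: ready-to-eat food → 5% → £0.487
Blazer £236.71: clothing, £175.00 or more → 4.5% → £10.65195
Hot soup (large) £8.44: ready-to-eat food → 5% → £0.422
Running shoes £92.36: clothing, under £175.00 → 0% → £0.00
Unrounded tax sum = £11.56095 → £11.56

£11.56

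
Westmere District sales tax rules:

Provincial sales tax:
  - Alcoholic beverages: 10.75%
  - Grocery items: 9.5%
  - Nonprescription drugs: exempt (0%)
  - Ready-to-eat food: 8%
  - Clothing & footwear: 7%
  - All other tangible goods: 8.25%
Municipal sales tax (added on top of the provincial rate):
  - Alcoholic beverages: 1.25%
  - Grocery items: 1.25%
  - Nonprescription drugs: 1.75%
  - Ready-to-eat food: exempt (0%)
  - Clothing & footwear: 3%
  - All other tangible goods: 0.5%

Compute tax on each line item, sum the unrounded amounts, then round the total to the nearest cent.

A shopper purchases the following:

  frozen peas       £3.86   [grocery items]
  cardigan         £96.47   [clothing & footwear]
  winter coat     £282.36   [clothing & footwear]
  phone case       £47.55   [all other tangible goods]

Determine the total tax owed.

Frozen peas £3.86: grocery items → 9.5% + 1.25% municipal = 10.75% → £0.41495
Cardigan £96.47: clothing & footwear → 7% + 3% municipal = 10% → £9.647
Winter coat £282.36: clothing & footwear → 7% + 3% municipal = 10% → £28.236
Phone case £47.55: all other tangible goods → 8.25% + 0.5% municipal = 8.75% → £4.160625
Unrounded tax sum = £42.458575 → £42.46

£42.46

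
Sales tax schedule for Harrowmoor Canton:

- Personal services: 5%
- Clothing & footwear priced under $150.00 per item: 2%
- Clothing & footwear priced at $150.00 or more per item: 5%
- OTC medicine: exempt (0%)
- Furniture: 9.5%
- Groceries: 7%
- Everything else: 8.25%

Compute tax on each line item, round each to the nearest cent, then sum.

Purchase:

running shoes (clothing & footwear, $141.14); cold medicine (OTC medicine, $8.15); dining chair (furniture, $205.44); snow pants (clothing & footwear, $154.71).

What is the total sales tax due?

$30.08

Running shoes $141.14: clothing & footwear, under $150.00 → 2% → $2.82
Cold medicine $8.15: OTC medicine → 0% → $0.00
Dining chair $205.44: furniture → 9.5% → $19.52
Snow pants $154.71: clothing & footwear, $150.00 or more → 5% → $7.74
Total tax = $2.82 + $19.52 + $7.74 = $30.08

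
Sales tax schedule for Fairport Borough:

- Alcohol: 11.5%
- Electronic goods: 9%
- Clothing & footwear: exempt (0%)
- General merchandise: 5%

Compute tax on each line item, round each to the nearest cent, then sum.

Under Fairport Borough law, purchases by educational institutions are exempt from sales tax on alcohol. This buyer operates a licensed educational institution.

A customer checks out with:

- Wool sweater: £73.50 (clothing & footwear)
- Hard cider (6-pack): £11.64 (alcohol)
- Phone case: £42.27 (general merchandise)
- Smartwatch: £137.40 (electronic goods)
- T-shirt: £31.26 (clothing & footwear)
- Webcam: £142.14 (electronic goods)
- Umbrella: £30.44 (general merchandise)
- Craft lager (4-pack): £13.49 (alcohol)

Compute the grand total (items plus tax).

Wool sweater £73.50: clothing & footwear → 0% → £0.00
Hard cider (6-pack) £11.64: alcohol, buyer-exempt → 0% → £0.00
Phone case £42.27: general merchandise → 5% → £2.11
Smartwatch £137.40: electronic goods → 9% → £12.37
T-shirt £31.26: clothing & footwear → 0% → £0.00
Webcam £142.14: electronic goods → 9% → £12.79
Umbrella £30.44: general merchandise → 5% → £1.52
Craft lager (4-pack) £13.49: alcohol, buyer-exempt → 0% → £0.00
Subtotal = £482.14; tax = £28.79; total due = £510.93

£510.93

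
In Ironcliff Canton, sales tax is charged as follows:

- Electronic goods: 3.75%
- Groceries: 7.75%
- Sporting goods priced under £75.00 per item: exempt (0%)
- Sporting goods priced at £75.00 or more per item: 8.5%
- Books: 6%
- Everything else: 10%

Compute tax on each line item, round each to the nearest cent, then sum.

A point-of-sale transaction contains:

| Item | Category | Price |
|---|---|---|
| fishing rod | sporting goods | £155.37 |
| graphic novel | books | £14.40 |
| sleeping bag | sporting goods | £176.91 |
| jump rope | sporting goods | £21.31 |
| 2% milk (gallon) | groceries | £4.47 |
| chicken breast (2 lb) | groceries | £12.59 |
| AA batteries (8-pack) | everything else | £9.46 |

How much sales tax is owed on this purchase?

£31.39

Fishing rod £155.37: sporting goods, £75.00 or more → 8.5% → £13.21
Graphic novel £14.40: books → 6% → £0.86
Sleeping bag £176.91: sporting goods, £75.00 or more → 8.5% → £15.04
Jump rope £21.31: sporting goods, under £75.00 → 0% → £0.00
2% milk (gallon) £4.47: groceries → 7.75% → £0.35
Chicken breast (2 lb) £12.59: groceries → 7.75% → £0.98
AA batteries (8-pack) £9.46: everything else → 10% → £0.95
Total tax = £13.21 + £0.86 + £15.04 + £0.35 + £0.98 + £0.95 = £31.39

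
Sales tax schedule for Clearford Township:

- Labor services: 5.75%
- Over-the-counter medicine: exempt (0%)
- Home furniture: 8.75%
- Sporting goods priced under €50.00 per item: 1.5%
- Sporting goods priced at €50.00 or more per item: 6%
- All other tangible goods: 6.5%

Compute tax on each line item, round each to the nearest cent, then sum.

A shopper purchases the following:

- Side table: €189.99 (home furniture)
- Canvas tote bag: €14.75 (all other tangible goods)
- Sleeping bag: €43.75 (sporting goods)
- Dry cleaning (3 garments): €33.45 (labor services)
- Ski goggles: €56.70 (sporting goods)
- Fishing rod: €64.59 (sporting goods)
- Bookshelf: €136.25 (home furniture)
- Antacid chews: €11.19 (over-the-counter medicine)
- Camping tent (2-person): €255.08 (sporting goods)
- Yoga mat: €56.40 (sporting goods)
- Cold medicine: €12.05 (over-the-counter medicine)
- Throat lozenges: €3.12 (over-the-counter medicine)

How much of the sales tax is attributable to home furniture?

Side table €189.99: home furniture → 8.75% → €16.62
Bookshelf €136.25: home furniture → 8.75% → €11.92
Tax on home furniture = €16.62 + €11.92 = €28.54

€28.54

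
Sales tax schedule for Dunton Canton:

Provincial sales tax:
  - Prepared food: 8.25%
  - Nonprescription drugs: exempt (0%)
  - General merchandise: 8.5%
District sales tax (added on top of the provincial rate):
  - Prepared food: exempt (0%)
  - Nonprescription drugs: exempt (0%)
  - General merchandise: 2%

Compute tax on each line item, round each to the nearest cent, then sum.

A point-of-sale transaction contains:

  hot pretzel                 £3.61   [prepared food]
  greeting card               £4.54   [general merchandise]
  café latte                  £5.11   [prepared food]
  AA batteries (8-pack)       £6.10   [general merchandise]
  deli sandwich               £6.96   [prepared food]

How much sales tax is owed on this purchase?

£2.41

Hot pretzel £3.61: prepared food → 8.25% + 0% district = 8.25% → £0.30
Greeting card £4.54: general merchandise → 8.5% + 2% district = 10.5% → £0.48
Café latte £5.11: prepared food → 8.25% + 0% district = 8.25% → £0.42
AA batteries (8-pack) £6.10: general merchandise → 8.5% + 2% district = 10.5% → £0.64
Deli sandwich £6.96: prepared food → 8.25% + 0% district = 8.25% → £0.57
Total tax = £0.30 + £0.48 + £0.42 + £0.64 + £0.57 = £2.41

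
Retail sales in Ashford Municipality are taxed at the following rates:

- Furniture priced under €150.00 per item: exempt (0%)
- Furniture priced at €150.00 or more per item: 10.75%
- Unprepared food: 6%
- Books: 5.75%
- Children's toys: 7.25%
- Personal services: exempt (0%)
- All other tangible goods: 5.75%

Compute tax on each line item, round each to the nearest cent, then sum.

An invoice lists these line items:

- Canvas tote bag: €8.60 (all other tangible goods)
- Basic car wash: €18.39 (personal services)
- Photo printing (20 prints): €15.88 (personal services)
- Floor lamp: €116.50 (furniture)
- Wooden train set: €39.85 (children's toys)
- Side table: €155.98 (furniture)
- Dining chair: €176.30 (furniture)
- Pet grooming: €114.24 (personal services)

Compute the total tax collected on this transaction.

€39.10

Canvas tote bag €8.60: all other tangible goods → 5.75% → €0.49
Basic car wash €18.39: personal services → 0% → €0.00
Photo printing (20 prints) €15.88: personal services → 0% → €0.00
Floor lamp €116.50: furniture, under €150.00 → 0% → €0.00
Wooden train set €39.85: children's toys → 7.25% → €2.89
Side table €155.98: furniture, €150.00 or more → 10.75% → €16.77
Dining chair €176.30: furniture, €150.00 or more → 10.75% → €18.95
Pet grooming €114.24: personal services → 0% → €0.00
Total tax = €0.49 + €2.89 + €16.77 + €18.95 = €39.10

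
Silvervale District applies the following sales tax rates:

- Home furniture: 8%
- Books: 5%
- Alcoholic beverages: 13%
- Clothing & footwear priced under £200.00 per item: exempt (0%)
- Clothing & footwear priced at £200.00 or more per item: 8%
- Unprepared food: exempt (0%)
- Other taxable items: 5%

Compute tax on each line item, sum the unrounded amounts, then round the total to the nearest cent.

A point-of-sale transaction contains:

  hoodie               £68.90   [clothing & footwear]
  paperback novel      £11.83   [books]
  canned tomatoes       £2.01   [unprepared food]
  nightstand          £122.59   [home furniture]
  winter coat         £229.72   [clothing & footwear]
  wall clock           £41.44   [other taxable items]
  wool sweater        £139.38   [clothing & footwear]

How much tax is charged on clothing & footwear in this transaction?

£18.38

Hoodie £68.90: clothing & footwear, under £200.00 → 0% → £0.00
Winter coat £229.72: clothing & footwear, £200.00 or more → 8% → £18.3776
Wool sweater £139.38: clothing & footwear, under £200.00 → 0% → £0.00
Tax on clothing & footwear: unrounded sum = £18.3776 → £18.38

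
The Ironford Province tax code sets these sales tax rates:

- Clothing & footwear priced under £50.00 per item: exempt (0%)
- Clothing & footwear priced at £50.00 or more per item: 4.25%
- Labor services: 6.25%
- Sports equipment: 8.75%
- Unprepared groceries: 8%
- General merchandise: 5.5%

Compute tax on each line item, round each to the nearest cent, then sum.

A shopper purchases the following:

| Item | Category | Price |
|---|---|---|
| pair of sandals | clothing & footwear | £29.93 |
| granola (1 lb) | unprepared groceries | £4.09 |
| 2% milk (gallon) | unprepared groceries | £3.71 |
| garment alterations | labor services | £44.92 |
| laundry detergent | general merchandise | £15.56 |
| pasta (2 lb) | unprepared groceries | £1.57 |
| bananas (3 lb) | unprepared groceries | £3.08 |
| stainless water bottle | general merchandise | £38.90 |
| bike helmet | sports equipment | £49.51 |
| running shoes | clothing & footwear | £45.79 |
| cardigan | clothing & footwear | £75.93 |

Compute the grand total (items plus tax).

£327.37

Pair of sandals £29.93: clothing & footwear, under £50.00 → 0% → £0.00
Granola (1 lb) £4.09: unprepared groceries → 8% → £0.33
2% milk (gallon) £3.71: unprepared groceries → 8% → £0.30
Garment alterations £44.92: labor services → 6.25% → £2.81
Laundry detergent £15.56: general merchandise → 5.5% → £0.86
Pasta (2 lb) £1.57: unprepared groceries → 8% → £0.13
Bananas (3 lb) £3.08: unprepared groceries → 8% → £0.25
Stainless water bottle £38.90: general merchandise → 5.5% → £2.14
Bike helmet £49.51: sports equipment → 8.75% → £4.33
Running shoes £45.79: clothing & footwear, under £50.00 → 0% → £0.00
Cardigan £75.93: clothing & footwear, £50.00 or more → 4.25% → £3.23
Subtotal = £312.99; tax = £14.38; total due = £327.37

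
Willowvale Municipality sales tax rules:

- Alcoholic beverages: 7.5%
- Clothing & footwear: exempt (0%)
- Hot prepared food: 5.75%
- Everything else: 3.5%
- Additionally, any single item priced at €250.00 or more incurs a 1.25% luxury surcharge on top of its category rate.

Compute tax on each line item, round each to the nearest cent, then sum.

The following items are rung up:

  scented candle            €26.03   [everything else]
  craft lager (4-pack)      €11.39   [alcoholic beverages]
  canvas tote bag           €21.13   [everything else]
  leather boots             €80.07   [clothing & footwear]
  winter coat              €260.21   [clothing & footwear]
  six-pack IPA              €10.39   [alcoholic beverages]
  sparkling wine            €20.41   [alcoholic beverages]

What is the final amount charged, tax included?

€437.69

Scented candle €26.03: everything else → 3.5% → €0.91
Craft lager (4-pack) €11.39: alcoholic beverages → 7.5% → €0.85
Canvas tote bag €21.13: everything else → 3.5% → €0.74
Leather boots €80.07: clothing & footwear → 0% → €0.00
Winter coat €260.21: clothing & footwear → 0% + 1.25% surcharge = 1.25% → €3.25
Six-pack IPA €10.39: alcoholic beverages → 7.5% → €0.78
Sparkling wine €20.41: alcoholic beverages → 7.5% → €1.53
Subtotal = €429.63; tax = €8.06; total due = €437.69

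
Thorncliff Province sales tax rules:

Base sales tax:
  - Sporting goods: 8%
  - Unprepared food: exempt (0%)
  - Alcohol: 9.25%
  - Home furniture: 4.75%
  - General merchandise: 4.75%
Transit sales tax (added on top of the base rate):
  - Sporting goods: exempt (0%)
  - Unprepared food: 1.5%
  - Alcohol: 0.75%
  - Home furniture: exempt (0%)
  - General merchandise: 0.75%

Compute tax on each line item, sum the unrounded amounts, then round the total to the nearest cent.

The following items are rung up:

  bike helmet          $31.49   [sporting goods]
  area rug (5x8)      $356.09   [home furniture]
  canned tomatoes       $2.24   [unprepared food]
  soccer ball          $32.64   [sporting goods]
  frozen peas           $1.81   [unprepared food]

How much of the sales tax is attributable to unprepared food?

Canned tomatoes $2.24: unprepared food → 0% + 1.5% transit = 1.5% → $0.0336
Frozen peas $1.81: unprepared food → 0% + 1.5% transit = 1.5% → $0.02715
Tax on unprepared food: unrounded sum = $0.06075 → $0.06

$0.06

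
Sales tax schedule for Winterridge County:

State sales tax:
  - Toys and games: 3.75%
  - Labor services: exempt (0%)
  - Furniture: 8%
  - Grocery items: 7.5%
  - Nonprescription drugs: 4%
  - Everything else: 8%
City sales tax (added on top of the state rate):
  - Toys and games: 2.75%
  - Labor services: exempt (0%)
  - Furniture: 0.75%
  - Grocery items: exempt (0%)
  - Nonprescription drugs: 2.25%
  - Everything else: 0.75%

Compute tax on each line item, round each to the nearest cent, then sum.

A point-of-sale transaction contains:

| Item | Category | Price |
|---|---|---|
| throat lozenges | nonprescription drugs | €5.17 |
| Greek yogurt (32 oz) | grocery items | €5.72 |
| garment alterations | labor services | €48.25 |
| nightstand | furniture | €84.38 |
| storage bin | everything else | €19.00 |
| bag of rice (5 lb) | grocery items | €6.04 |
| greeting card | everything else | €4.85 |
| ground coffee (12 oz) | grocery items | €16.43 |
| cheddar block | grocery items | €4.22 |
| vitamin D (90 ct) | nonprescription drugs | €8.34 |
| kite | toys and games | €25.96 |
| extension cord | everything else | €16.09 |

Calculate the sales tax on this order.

Throat lozenges €5.17: nonprescription drugs → 4% + 2.25% city = 6.25% → €0.32
Greek yogurt (32 oz) €5.72: grocery items → 7.5% + 0% city = 7.5% → €0.43
Garment alterations €48.25: labor services → 0% + 0% city = 0% → €0.00
Nightstand €84.38: furniture → 8% + 0.75% city = 8.75% → €7.38
Storage bin €19.00: everything else → 8% + 0.75% city = 8.75% → €1.66
Bag of rice (5 lb) €6.04: grocery items → 7.5% + 0% city = 7.5% → €0.45
Greeting card €4.85: everything else → 8% + 0.75% city = 8.75% → €0.42
Ground coffee (12 oz) €16.43: grocery items → 7.5% + 0% city = 7.5% → €1.23
Cheddar block €4.22: grocery items → 7.5% + 0% city = 7.5% → €0.32
Vitamin D (90 ct) €8.34: nonprescription drugs → 4% + 2.25% city = 6.25% → €0.52
Kite €25.96: toys and games → 3.75% + 2.75% city = 6.5% → €1.69
Extension cord €16.09: everything else → 8% + 0.75% city = 8.75% → €1.41
Total tax = €0.32 + €0.43 + €7.38 + €1.66 + €0.45 + €0.42 + €1.23 + €0.32 + €0.52 + €1.69 + €1.41 = €15.83

€15.83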